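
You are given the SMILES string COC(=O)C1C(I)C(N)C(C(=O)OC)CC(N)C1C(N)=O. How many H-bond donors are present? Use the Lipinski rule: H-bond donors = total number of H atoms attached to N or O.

Donors: find every N or O and count the H atoms it carries.
  atom 2 (O): bond orders sum to 2 → 0 H
  atom 4 (O): bond orders sum to 2 → 0 H
  atom 9 (N): bond orders sum to 1 → 2 H
  atom 12 (O): bond orders sum to 2 → 0 H
  atom 13 (O): bond orders sum to 2 → 0 H
  atom 17 (N): bond orders sum to 1 → 2 H
  atom 20 (N): bond orders sum to 1 → 2 H
  atom 21 (O): bond orders sum to 2 → 0 H
Lipinski HBD = 6.

6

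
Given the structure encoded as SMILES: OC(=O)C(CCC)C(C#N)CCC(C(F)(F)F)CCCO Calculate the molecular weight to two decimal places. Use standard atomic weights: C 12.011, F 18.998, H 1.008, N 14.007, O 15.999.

First, the molecular formula is C14H22F3NO3 (counting implicit H from valence).
  C: 14 × 12.011 = 168.154
  F: 3 × 18.998 = 56.994
  H: 22 × 1.008 = 22.176
  N: 1 × 14.007 = 14.007
  O: 3 × 15.999 = 47.997
Sum: 14×12.011 + 3×18.998 + 22×1.008 + 1×14.007 + 3×15.999 = 309.328 → 309.33 g/mol.

309.33 g/mol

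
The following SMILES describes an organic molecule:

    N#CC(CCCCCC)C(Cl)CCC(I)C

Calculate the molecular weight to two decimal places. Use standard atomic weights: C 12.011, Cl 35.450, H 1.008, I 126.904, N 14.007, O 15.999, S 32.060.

355.69 g/mol

First, the molecular formula is C13H23ClIN (counting implicit H from valence).
  C: 13 × 12.011 = 156.143
  Cl: 1 × 35.450 = 35.450
  H: 23 × 1.008 = 23.184
  I: 1 × 126.904 = 126.904
  N: 1 × 14.007 = 14.007
Sum: 13×12.011 + 1×35.450 + 23×1.008 + 1×126.904 + 1×14.007 = 355.688 → 355.69 g/mol.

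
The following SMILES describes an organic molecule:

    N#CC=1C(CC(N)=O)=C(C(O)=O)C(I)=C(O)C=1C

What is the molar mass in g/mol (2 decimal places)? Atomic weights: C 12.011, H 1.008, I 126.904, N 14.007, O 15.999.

360.11 g/mol

First, the molecular formula is C11H9IN2O4 (counting implicit H from valence).
  C: 11 × 12.011 = 132.121
  H: 9 × 1.008 = 9.072
  I: 1 × 126.904 = 126.904
  N: 2 × 14.007 = 28.014
  O: 4 × 15.999 = 63.996
Sum: 11×12.011 + 9×1.008 + 1×126.904 + 2×14.007 + 4×15.999 = 360.107 → 360.11 g/mol.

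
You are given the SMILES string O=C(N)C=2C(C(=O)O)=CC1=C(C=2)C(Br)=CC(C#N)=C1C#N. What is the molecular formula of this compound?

Walk through each heavy atom and fill implicit hydrogens from standard valence (C 4, N 3, O 2, S 2, halogen 1):
  atom 1: O, bond orders sum to 2 (valence 2) → 0 H
  atom 2: C, bond orders sum to 4 (valence 4) → 0 H
  atom 3: N, bond orders sum to 1 (valence 3) → 2 H
  atom 4: C, bond orders sum to 4 (valence 4) → 0 H
  atom 5: C, bond orders sum to 4 (valence 4) → 0 H
  atom 6: C, bond orders sum to 4 (valence 4) → 0 H
  atom 7: O, bond orders sum to 2 (valence 2) → 0 H
  atom 8: O, bond orders sum to 1 (valence 2) → 1 H
  atom 9: C, bond orders sum to 3 (valence 4) → 1 H
  atom 10: C, bond orders sum to 4 (valence 4) → 0 H
  atom 11: C, bond orders sum to 4 (valence 4) → 0 H
  atom 12: C, bond orders sum to 3 (valence 4) → 1 H
  atom 13: C, bond orders sum to 4 (valence 4) → 0 H
  atom 14: Br (halogen, monovalent) → 0 H
  atom 15: C, bond orders sum to 3 (valence 4) → 1 H
  atom 16: C, bond orders sum to 4 (valence 4) → 0 H
  atom 17: C, bond orders sum to 4 (valence 4) → 0 H
  atom 18: N, bond orders sum to 3 (valence 3) → 0 H
  atom 19: C, bond orders sum to 4 (valence 4) → 0 H
  atom 20: C, bond orders sum to 4 (valence 4) → 0 H
  atom 21: N, bond orders sum to 3 (valence 3) → 0 H
Totals → C:14, H:6, Br:1, N:3, O:3.

C14H6BrN3O3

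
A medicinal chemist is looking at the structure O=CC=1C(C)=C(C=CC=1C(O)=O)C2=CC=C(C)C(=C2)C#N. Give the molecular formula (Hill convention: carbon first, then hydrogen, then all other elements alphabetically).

C17H13NO3

Walk through each heavy atom and fill implicit hydrogens from standard valence (C 4, N 3, O 2, S 2, halogen 1):
  atom 1: O, bond orders sum to 2 (valence 2) → 0 H
  atom 2: C, bond orders sum to 3 (valence 4) → 1 H
  atom 3: C, bond orders sum to 4 (valence 4) → 0 H
  atom 4: C, bond orders sum to 4 (valence 4) → 0 H
  atom 5: C, bond orders sum to 1 (valence 4) → 3 H
  atom 6: C, bond orders sum to 4 (valence 4) → 0 H
  atom 7: C, bond orders sum to 3 (valence 4) → 1 H
  atom 8: C, bond orders sum to 3 (valence 4) → 1 H
  atom 9: C, bond orders sum to 4 (valence 4) → 0 H
  atom 10: C, bond orders sum to 4 (valence 4) → 0 H
  atom 11: O, bond orders sum to 1 (valence 2) → 1 H
  atom 12: O, bond orders sum to 2 (valence 2) → 0 H
  atom 13: C, bond orders sum to 4 (valence 4) → 0 H
  atom 14: C, bond orders sum to 3 (valence 4) → 1 H
  atom 15: C, bond orders sum to 3 (valence 4) → 1 H
  atom 16: C, bond orders sum to 4 (valence 4) → 0 H
  atom 17: C, bond orders sum to 1 (valence 4) → 3 H
  atom 18: C, bond orders sum to 4 (valence 4) → 0 H
  atom 19: C, bond orders sum to 3 (valence 4) → 1 H
  atom 20: C, bond orders sum to 4 (valence 4) → 0 H
  atom 21: N, bond orders sum to 3 (valence 3) → 0 H
Totals → C:17, H:13, N:1, O:3.
In Hill order: C17H13NO3.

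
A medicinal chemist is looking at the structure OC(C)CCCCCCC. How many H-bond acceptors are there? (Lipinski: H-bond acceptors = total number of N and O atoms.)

1

N atoms: 0; O atoms: 1.
Lipinski HBA = 0 + 1 = 1.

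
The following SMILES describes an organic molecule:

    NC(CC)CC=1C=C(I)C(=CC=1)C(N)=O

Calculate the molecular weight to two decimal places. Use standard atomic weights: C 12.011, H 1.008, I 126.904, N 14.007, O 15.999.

First, the molecular formula is C11H15IN2O (counting implicit H from valence).
  C: 11 × 12.011 = 132.121
  H: 15 × 1.008 = 15.120
  I: 1 × 126.904 = 126.904
  N: 2 × 14.007 = 28.014
  O: 1 × 15.999 = 15.999
Sum: 11×12.011 + 15×1.008 + 1×126.904 + 2×14.007 + 1×15.999 = 318.158 → 318.16 g/mol.

318.16 g/mol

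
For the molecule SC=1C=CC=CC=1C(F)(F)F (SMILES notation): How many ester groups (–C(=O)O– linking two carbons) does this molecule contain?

Scan the SMILES for the ester motif — none present.
Groups that are present: 1 thiol.

0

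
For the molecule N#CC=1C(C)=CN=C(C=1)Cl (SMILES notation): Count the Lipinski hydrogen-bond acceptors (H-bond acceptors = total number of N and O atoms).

2

N atoms: 2; O atoms: 0.
Lipinski HBA = 2 + 0 = 2.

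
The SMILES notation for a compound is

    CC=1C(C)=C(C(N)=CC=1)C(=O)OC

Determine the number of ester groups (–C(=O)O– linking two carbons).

The ester motif appears at heavy-atom position 10 in the SMILES.
Other groups present: 1 primary amine.
Ester count: 1.

1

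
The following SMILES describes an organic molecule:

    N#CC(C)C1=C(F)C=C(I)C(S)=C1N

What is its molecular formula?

Walk through each heavy atom and fill implicit hydrogens from standard valence (C 4, N 3, O 2, S 2, halogen 1):
  atom 1: N, bond orders sum to 3 (valence 3) → 0 H
  atom 2: C, bond orders sum to 4 (valence 4) → 0 H
  atom 3: C, bond orders sum to 3 (valence 4) → 1 H
  atom 4: C, bond orders sum to 1 (valence 4) → 3 H
  atom 5: C, bond orders sum to 4 (valence 4) → 0 H
  atom 6: C, bond orders sum to 4 (valence 4) → 0 H
  atom 7: F (halogen, monovalent) → 0 H
  atom 8: C, bond orders sum to 3 (valence 4) → 1 H
  atom 9: C, bond orders sum to 4 (valence 4) → 0 H
  atom 10: I (halogen, monovalent) → 0 H
  atom 11: C, bond orders sum to 4 (valence 4) → 0 H
  atom 12: S, bond orders sum to 1 (valence 2) → 1 H
  atom 13: C, bond orders sum to 4 (valence 4) → 0 H
  atom 14: N, bond orders sum to 1 (valence 3) → 2 H
Totals → C:9, H:8, F:1, I:1, N:2, S:1.

C9H8FIN2S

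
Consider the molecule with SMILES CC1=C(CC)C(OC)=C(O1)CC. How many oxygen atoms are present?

2

Scan the SMILES for O atoms (remember two-letter symbols like Cl and Br are single atoms).
Oxygen count: 2.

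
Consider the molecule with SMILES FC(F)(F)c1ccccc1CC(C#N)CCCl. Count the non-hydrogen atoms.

17

Every atom symbol written in the SMILES (organic subset) is one heavy atom; implicit H are not written.
Heavy atoms by element → C:12, Cl:1, F:3, N:1.
Total: 17.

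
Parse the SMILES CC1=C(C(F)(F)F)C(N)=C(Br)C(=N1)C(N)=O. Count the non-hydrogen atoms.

16

Every atom symbol written in the SMILES (organic subset) is one heavy atom; implicit H are not written.
Heavy atoms by element → Br:1, C:8, F:3, N:3, O:1.
Total: 16.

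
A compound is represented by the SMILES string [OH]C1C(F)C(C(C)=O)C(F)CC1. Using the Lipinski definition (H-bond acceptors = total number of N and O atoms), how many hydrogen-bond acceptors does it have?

N atoms: 0; O atoms: 2.
Lipinski HBA = 0 + 2 = 2.

2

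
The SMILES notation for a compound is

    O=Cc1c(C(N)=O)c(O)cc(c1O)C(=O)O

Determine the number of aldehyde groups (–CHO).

1

The aldehyde motif appears at heavy-atom position 2 in the SMILES.
Other groups present: 1 amide, 1 carboxylic acid, 2 hydroxyl.
Aldehyde count: 1.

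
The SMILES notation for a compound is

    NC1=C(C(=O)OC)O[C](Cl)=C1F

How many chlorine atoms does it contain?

Scan the SMILES for Cl atoms (remember two-letter symbols like Cl and Br are single atoms).
Chlorine count: 1.

1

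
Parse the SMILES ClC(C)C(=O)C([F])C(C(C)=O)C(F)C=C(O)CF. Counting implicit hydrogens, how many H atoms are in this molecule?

Walk through each heavy atom and fill implicit hydrogens from standard valence (C 4, N 3, O 2, S 2, halogen 1):
  atom 1: Cl (halogen, monovalent) → 0 H
  atom 2: C, bond orders sum to 3 (valence 4) → 1 H
  atom 3: C, bond orders sum to 1 (valence 4) → 3 H
  atom 4: C, bond orders sum to 4 (valence 4) → 0 H
  atom 5: O, bond orders sum to 2 (valence 2) → 0 H
  atom 6: C, bond orders sum to 3 (valence 4) → 1 H
  atom 7: F with explicit H count 0
  atom 8: C, bond orders sum to 3 (valence 4) → 1 H
  atom 9: C, bond orders sum to 4 (valence 4) → 0 H
  atom 10: C, bond orders sum to 1 (valence 4) → 3 H
  atom 11: O, bond orders sum to 2 (valence 2) → 0 H
  atom 12: C, bond orders sum to 3 (valence 4) → 1 H
  atom 13: F (halogen, monovalent) → 0 H
  atom 14: C, bond orders sum to 3 (valence 4) → 1 H
  atom 15: C, bond orders sum to 4 (valence 4) → 0 H
  atom 16: O, bond orders sum to 1 (valence 2) → 1 H
  atom 17: C, bond orders sum to 2 (valence 4) → 2 H
  atom 18: F (halogen, monovalent) → 0 H
Total hydrogens: 14.

14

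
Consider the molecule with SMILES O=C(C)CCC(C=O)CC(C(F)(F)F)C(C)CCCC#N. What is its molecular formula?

C15H22F3NO2

Walk through each heavy atom and fill implicit hydrogens from standard valence (C 4, N 3, O 2, S 2, halogen 1):
  atom 1: O, bond orders sum to 2 (valence 2) → 0 H
  atom 2: C, bond orders sum to 4 (valence 4) → 0 H
  atom 3: C, bond orders sum to 1 (valence 4) → 3 H
  atom 4: C, bond orders sum to 2 (valence 4) → 2 H
  atom 5: C, bond orders sum to 2 (valence 4) → 2 H
  atom 6: C, bond orders sum to 3 (valence 4) → 1 H
  atom 7: C, bond orders sum to 3 (valence 4) → 1 H
  atom 8: O, bond orders sum to 2 (valence 2) → 0 H
  atom 9: C, bond orders sum to 2 (valence 4) → 2 H
  atom 10: C, bond orders sum to 3 (valence 4) → 1 H
  atom 11: C, bond orders sum to 4 (valence 4) → 0 H
  atom 12: F (halogen, monovalent) → 0 H
  atom 13: F (halogen, monovalent) → 0 H
  atom 14: F (halogen, monovalent) → 0 H
  atom 15: C, bond orders sum to 3 (valence 4) → 1 H
  atom 16: C, bond orders sum to 1 (valence 4) → 3 H
  atom 17: C, bond orders sum to 2 (valence 4) → 2 H
  atom 18: C, bond orders sum to 2 (valence 4) → 2 H
  atom 19: C, bond orders sum to 2 (valence 4) → 2 H
  atom 20: C, bond orders sum to 4 (valence 4) → 0 H
  atom 21: N, bond orders sum to 3 (valence 3) → 0 H
Totals → C:15, H:22, F:3, N:1, O:2.
In Hill order: C15H22F3NO2.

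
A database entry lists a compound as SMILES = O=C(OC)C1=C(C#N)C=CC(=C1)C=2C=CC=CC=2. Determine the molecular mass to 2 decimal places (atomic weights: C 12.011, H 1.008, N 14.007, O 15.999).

237.26 g/mol

First, the molecular formula is C15H11NO2 (counting implicit H from valence).
  C: 15 × 12.011 = 180.165
  H: 11 × 1.008 = 11.088
  N: 1 × 14.007 = 14.007
  O: 2 × 15.999 = 31.998
Sum: 15×12.011 + 11×1.008 + 1×14.007 + 2×15.999 = 237.258 → 237.26 g/mol.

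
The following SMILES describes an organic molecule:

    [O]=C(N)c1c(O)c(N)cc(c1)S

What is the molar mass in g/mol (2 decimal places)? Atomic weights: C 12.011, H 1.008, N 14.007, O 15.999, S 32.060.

184.21 g/mol

First, the molecular formula is C7H8N2O2S (counting implicit H from valence).
  C: 7 × 12.011 = 84.077
  H: 8 × 1.008 = 8.064
  N: 2 × 14.007 = 28.014
  O: 2 × 15.999 = 31.998
  S: 1 × 32.060 = 32.060
Sum: 7×12.011 + 8×1.008 + 2×14.007 + 2×15.999 + 1×32.060 = 184.213 → 184.21 g/mol.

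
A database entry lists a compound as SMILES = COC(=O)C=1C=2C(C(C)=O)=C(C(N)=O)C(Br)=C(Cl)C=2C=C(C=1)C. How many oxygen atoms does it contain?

4

Scan the SMILES for O atoms (remember two-letter symbols like Cl and Br are single atoms).
Oxygen count: 4.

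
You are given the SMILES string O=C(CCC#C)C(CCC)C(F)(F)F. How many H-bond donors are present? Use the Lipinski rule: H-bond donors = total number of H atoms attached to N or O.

0

Donors: find every N or O and count the H atoms it carries.
  atom 1 (O): bond orders sum to 2 → 0 H
Lipinski HBD = 0.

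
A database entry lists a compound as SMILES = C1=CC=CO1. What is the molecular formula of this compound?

Walk through each heavy atom and fill implicit hydrogens from standard valence (C 4, N 3, O 2, S 2, halogen 1):
  atom 1: C, bond orders sum to 3 (valence 4) → 1 H
  atom 2: C, bond orders sum to 3 (valence 4) → 1 H
  atom 3: C, bond orders sum to 3 (valence 4) → 1 H
  atom 4: C, bond orders sum to 3 (valence 4) → 1 H
  atom 5: O, bond orders sum to 2 (valence 2) → 0 H
Totals → C:4, H:4, O:1.

C4H4O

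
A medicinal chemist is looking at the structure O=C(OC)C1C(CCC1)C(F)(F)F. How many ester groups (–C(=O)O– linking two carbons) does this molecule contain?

1

The ester motif appears at heavy-atom position 2 in the SMILES.
Ester count: 1.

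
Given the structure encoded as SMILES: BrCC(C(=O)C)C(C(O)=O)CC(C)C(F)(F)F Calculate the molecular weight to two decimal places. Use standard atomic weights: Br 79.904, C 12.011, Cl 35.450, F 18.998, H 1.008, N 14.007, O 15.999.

First, the molecular formula is C10H14BrF3O3 (counting implicit H from valence).
  Br: 1 × 79.904 = 79.904
  C: 10 × 12.011 = 120.110
  F: 3 × 18.998 = 56.994
  H: 14 × 1.008 = 14.112
  O: 3 × 15.999 = 47.997
Sum: 1×79.904 + 10×12.011 + 3×18.998 + 14×1.008 + 3×15.999 = 319.117 → 319.12 g/mol.

319.12 g/mol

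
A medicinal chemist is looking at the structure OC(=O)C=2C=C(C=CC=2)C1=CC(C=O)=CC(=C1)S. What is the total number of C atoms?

14

Count every carbon token in the SMILES (each C, including those in ring-closure positions and inside branches).
Carbon count: 14.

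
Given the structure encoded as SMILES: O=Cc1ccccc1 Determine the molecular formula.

Walk through each heavy atom and fill implicit hydrogens from standard valence (C 4, N 3, O 2, S 2, halogen 1); for lowercase aromatic atoms, an aromatic c carries 1 H when it has two neighbours and 0 H with three, and aromatic n carries 0 H:
  atom 1: O, bond orders sum to 2 (valence 2) → 0 H
  atom 2: C, bond orders sum to 3 (valence 4) → 1 H
  atom 3: aromatic c, 3 neighbours → 0 H
  atom 4: aromatic c, 2 neighbours → 1 H
  atom 5: aromatic c, 2 neighbours → 1 H
  atom 6: aromatic c, 2 neighbours → 1 H
  atom 7: aromatic c, 2 neighbours → 1 H
  atom 8: aromatic c, 2 neighbours → 1 H
Totals → C:7, H:6, O:1.
In Hill order: C7H6O.

C7H6O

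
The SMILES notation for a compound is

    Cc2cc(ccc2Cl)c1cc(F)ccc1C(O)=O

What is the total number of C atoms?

14

Count every carbon token in the SMILES (each C, including those in ring-closure positions and inside branches).
Carbon count: 14.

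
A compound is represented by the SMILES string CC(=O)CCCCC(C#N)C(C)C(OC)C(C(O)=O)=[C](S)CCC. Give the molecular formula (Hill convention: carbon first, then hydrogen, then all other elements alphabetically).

C18H29NO4S

Walk through each heavy atom and fill implicit hydrogens from standard valence (C 4, N 3, O 2, S 2, halogen 1):
  atom 1: C, bond orders sum to 1 (valence 4) → 3 H
  atom 2: C, bond orders sum to 4 (valence 4) → 0 H
  atom 3: O, bond orders sum to 2 (valence 2) → 0 H
  atom 4: C, bond orders sum to 2 (valence 4) → 2 H
  atom 5: C, bond orders sum to 2 (valence 4) → 2 H
  atom 6: C, bond orders sum to 2 (valence 4) → 2 H
  atom 7: C, bond orders sum to 2 (valence 4) → 2 H
  atom 8: C, bond orders sum to 3 (valence 4) → 1 H
  atom 9: C, bond orders sum to 4 (valence 4) → 0 H
  atom 10: N, bond orders sum to 3 (valence 3) → 0 H
  atom 11: C, bond orders sum to 3 (valence 4) → 1 H
  atom 12: C, bond orders sum to 1 (valence 4) → 3 H
  atom 13: C, bond orders sum to 3 (valence 4) → 1 H
  atom 14: O, bond orders sum to 2 (valence 2) → 0 H
  atom 15: C, bond orders sum to 1 (valence 4) → 3 H
  atom 16: C, bond orders sum to 4 (valence 4) → 0 H
  atom 17: C, bond orders sum to 4 (valence 4) → 0 H
  atom 18: O, bond orders sum to 1 (valence 2) → 1 H
  atom 19: O, bond orders sum to 2 (valence 2) → 0 H
  atom 20: C with explicit H count 0
  atom 21: S, bond orders sum to 1 (valence 2) → 1 H
  atom 22: C, bond orders sum to 2 (valence 4) → 2 H
  atom 23: C, bond orders sum to 2 (valence 4) → 2 H
  atom 24: C, bond orders sum to 1 (valence 4) → 3 H
Totals → C:18, H:29, N:1, O:4, S:1.
In Hill order: C18H29NO4S.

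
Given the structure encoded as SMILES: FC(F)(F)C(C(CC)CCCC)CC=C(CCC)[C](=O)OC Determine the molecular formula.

C17H29F3O2

Walk through each heavy atom and fill implicit hydrogens from standard valence (C 4, N 3, O 2, S 2, halogen 1):
  atom 1: F (halogen, monovalent) → 0 H
  atom 2: C, bond orders sum to 4 (valence 4) → 0 H
  atom 3: F (halogen, monovalent) → 0 H
  atom 4: F (halogen, monovalent) → 0 H
  atom 5: C, bond orders sum to 3 (valence 4) → 1 H
  atom 6: C, bond orders sum to 3 (valence 4) → 1 H
  atom 7: C, bond orders sum to 2 (valence 4) → 2 H
  atom 8: C, bond orders sum to 1 (valence 4) → 3 H
  atom 9: C, bond orders sum to 2 (valence 4) → 2 H
  atom 10: C, bond orders sum to 2 (valence 4) → 2 H
  atom 11: C, bond orders sum to 2 (valence 4) → 2 H
  atom 12: C, bond orders sum to 1 (valence 4) → 3 H
  atom 13: C, bond orders sum to 2 (valence 4) → 2 H
  atom 14: C, bond orders sum to 3 (valence 4) → 1 H
  atom 15: C, bond orders sum to 4 (valence 4) → 0 H
  atom 16: C, bond orders sum to 2 (valence 4) → 2 H
  atom 17: C, bond orders sum to 2 (valence 4) → 2 H
  atom 18: C, bond orders sum to 1 (valence 4) → 3 H
  atom 19: C with explicit H count 0
  atom 20: O, bond orders sum to 2 (valence 2) → 0 H
  atom 21: O, bond orders sum to 2 (valence 2) → 0 H
  atom 22: C, bond orders sum to 1 (valence 4) → 3 H
Totals → C:17, H:29, F:3, O:2.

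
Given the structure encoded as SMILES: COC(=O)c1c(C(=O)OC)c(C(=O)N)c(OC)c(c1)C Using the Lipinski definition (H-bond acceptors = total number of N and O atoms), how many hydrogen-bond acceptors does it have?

7

N atoms: 1; O atoms: 6.
Lipinski HBA = 1 + 6 = 7.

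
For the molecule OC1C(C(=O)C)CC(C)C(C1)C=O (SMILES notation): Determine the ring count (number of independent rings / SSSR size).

1

In SMILES, each pair of matching ring-closure digits denotes one ring-closing bond; the number of such bonds equals the number of independent rings.
Ring-closure bonds here: 1.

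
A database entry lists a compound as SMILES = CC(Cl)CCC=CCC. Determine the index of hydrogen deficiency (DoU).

Degree of unsaturation = (number of rings) + (number of π bonds).
Ring closures in the SMILES: 0.
π bonds: 1 double bond (each 1 DoU) → 1 DoU from unsaturation.
Total DoU = 0 + 1 = 1.

1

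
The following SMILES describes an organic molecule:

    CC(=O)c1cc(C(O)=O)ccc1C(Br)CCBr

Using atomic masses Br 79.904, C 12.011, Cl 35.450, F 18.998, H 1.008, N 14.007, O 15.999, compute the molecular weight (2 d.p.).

364.03 g/mol

First, the molecular formula is C12H12Br2O3 (counting implicit H from valence).
  Br: 2 × 79.904 = 159.808
  C: 12 × 12.011 = 144.132
  H: 12 × 1.008 = 12.096
  O: 3 × 15.999 = 47.997
Sum: 2×79.904 + 12×12.011 + 12×1.008 + 3×15.999 = 364.033 → 364.03 g/mol.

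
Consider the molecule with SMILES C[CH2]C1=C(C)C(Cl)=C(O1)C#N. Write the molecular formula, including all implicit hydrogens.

C8H8ClNO

Walk through each heavy atom and fill implicit hydrogens from standard valence (C 4, N 3, O 2, S 2, halogen 1):
  atom 1: C, bond orders sum to 1 (valence 4) → 3 H
  atom 2: C with explicit H count 2
  atom 3: C, bond orders sum to 4 (valence 4) → 0 H
  atom 4: C, bond orders sum to 4 (valence 4) → 0 H
  atom 5: C, bond orders sum to 1 (valence 4) → 3 H
  atom 6: C, bond orders sum to 4 (valence 4) → 0 H
  atom 7: Cl (halogen, monovalent) → 0 H
  atom 8: C, bond orders sum to 4 (valence 4) → 0 H
  atom 9: O, bond orders sum to 2 (valence 2) → 0 H
  atom 10: C, bond orders sum to 4 (valence 4) → 0 H
  atom 11: N, bond orders sum to 3 (valence 3) → 0 H
Totals → C:8, H:8, Cl:1, N:1, O:1.
In Hill order: C8H8ClNO.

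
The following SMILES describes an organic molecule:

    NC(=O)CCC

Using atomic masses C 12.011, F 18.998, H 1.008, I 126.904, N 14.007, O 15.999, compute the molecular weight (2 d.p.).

87.12 g/mol

First, the molecular formula is C4H9NO (counting implicit H from valence).
  C: 4 × 12.011 = 48.044
  H: 9 × 1.008 = 9.072
  N: 1 × 14.007 = 14.007
  O: 1 × 15.999 = 15.999
Sum: 4×12.011 + 9×1.008 + 1×14.007 + 1×15.999 = 87.122 → 87.12 g/mol.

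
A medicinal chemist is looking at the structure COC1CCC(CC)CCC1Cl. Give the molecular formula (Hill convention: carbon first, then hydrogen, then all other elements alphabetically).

Walk through each heavy atom and fill implicit hydrogens from standard valence (C 4, N 3, O 2, S 2, halogen 1):
  atom 1: C, bond orders sum to 1 (valence 4) → 3 H
  atom 2: O, bond orders sum to 2 (valence 2) → 0 H
  atom 3: C, bond orders sum to 3 (valence 4) → 1 H
  atom 4: C, bond orders sum to 2 (valence 4) → 2 H
  atom 5: C, bond orders sum to 2 (valence 4) → 2 H
  atom 6: C, bond orders sum to 3 (valence 4) → 1 H
  atom 7: C, bond orders sum to 2 (valence 4) → 2 H
  atom 8: C, bond orders sum to 1 (valence 4) → 3 H
  atom 9: C, bond orders sum to 2 (valence 4) → 2 H
  atom 10: C, bond orders sum to 2 (valence 4) → 2 H
  atom 11: C, bond orders sum to 3 (valence 4) → 1 H
  atom 12: Cl (halogen, monovalent) → 0 H
Totals → C:10, H:19, Cl:1, O:1.

C10H19ClO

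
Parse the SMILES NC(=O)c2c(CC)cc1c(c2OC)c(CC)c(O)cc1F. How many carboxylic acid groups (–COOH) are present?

Scan the SMILES for the carboxylic acid motif — none present.
Groups that are present: 1 amide, 1 ether, 1 hydroxyl.

0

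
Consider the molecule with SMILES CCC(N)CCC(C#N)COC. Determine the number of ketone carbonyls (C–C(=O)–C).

0

Scan the SMILES for the ketone motif — none present.
Groups that are present: 1 ether, 1 nitrile, 1 primary amine.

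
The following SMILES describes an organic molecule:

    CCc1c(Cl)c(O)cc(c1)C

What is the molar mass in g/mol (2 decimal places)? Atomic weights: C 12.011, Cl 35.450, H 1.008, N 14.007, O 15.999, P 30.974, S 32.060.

First, the molecular formula is C9H11ClO (counting implicit H from valence).
  C: 9 × 12.011 = 108.099
  Cl: 1 × 35.450 = 35.450
  H: 11 × 1.008 = 11.088
  O: 1 × 15.999 = 15.999
Sum: 9×12.011 + 1×35.450 + 11×1.008 + 1×15.999 = 170.636 → 170.64 g/mol.

170.64 g/mol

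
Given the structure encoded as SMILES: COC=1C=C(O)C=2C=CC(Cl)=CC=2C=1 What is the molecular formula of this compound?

C11H9ClO2

Walk through each heavy atom and fill implicit hydrogens from standard valence (C 4, N 3, O 2, S 2, halogen 1):
  atom 1: C, bond orders sum to 1 (valence 4) → 3 H
  atom 2: O, bond orders sum to 2 (valence 2) → 0 H
  atom 3: C, bond orders sum to 4 (valence 4) → 0 H
  atom 4: C, bond orders sum to 3 (valence 4) → 1 H
  atom 5: C, bond orders sum to 4 (valence 4) → 0 H
  atom 6: O, bond orders sum to 1 (valence 2) → 1 H
  atom 7: C, bond orders sum to 4 (valence 4) → 0 H
  atom 8: C, bond orders sum to 3 (valence 4) → 1 H
  atom 9: C, bond orders sum to 3 (valence 4) → 1 H
  atom 10: C, bond orders sum to 4 (valence 4) → 0 H
  atom 11: Cl (halogen, monovalent) → 0 H
  atom 12: C, bond orders sum to 3 (valence 4) → 1 H
  atom 13: C, bond orders sum to 4 (valence 4) → 0 H
  atom 14: C, bond orders sum to 3 (valence 4) → 1 H
Totals → C:11, H:9, Cl:1, O:2.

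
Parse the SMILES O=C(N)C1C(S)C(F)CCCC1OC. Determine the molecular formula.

C9H16FNO2S

Walk through each heavy atom and fill implicit hydrogens from standard valence (C 4, N 3, O 2, S 2, halogen 1):
  atom 1: O, bond orders sum to 2 (valence 2) → 0 H
  atom 2: C, bond orders sum to 4 (valence 4) → 0 H
  atom 3: N, bond orders sum to 1 (valence 3) → 2 H
  atom 4: C, bond orders sum to 3 (valence 4) → 1 H
  atom 5: C, bond orders sum to 3 (valence 4) → 1 H
  atom 6: S, bond orders sum to 1 (valence 2) → 1 H
  atom 7: C, bond orders sum to 3 (valence 4) → 1 H
  atom 8: F (halogen, monovalent) → 0 H
  atom 9: C, bond orders sum to 2 (valence 4) → 2 H
  atom 10: C, bond orders sum to 2 (valence 4) → 2 H
  atom 11: C, bond orders sum to 2 (valence 4) → 2 H
  atom 12: C, bond orders sum to 3 (valence 4) → 1 H
  atom 13: O, bond orders sum to 2 (valence 2) → 0 H
  atom 14: C, bond orders sum to 1 (valence 4) → 3 H
Totals → C:9, H:16, F:1, N:1, O:2, S:1.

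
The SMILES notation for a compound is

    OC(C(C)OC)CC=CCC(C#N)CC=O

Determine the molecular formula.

Walk through each heavy atom and fill implicit hydrogens from standard valence (C 4, N 3, O 2, S 2, halogen 1):
  atom 1: O, bond orders sum to 1 (valence 2) → 1 H
  atom 2: C, bond orders sum to 3 (valence 4) → 1 H
  atom 3: C, bond orders sum to 3 (valence 4) → 1 H
  atom 4: C, bond orders sum to 1 (valence 4) → 3 H
  atom 5: O, bond orders sum to 2 (valence 2) → 0 H
  atom 6: C, bond orders sum to 1 (valence 4) → 3 H
  atom 7: C, bond orders sum to 2 (valence 4) → 2 H
  atom 8: C, bond orders sum to 3 (valence 4) → 1 H
  atom 9: C, bond orders sum to 3 (valence 4) → 1 H
  atom 10: C, bond orders sum to 2 (valence 4) → 2 H
  atom 11: C, bond orders sum to 3 (valence 4) → 1 H
  atom 12: C, bond orders sum to 4 (valence 4) → 0 H
  atom 13: N, bond orders sum to 3 (valence 3) → 0 H
  atom 14: C, bond orders sum to 2 (valence 4) → 2 H
  atom 15: C, bond orders sum to 3 (valence 4) → 1 H
  atom 16: O, bond orders sum to 2 (valence 2) → 0 H
Totals → C:12, H:19, N:1, O:3.

C12H19NO3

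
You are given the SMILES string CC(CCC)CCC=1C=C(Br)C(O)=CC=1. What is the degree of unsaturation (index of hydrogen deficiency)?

Degree of unsaturation = (number of rings) + (number of π bonds).
Ring closures in the SMILES: 1.
π bonds: 3 double bonds (each 1 DoU) → 3 DoU from unsaturation.
Total DoU = 1 + 3 = 4.

4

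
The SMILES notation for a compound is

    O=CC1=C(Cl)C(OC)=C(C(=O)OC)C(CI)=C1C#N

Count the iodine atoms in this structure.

1

Scan the SMILES for I atoms (remember two-letter symbols like Cl and Br are single atoms).
Iodine count: 1.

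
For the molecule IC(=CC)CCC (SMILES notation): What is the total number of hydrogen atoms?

Walk through each heavy atom and fill implicit hydrogens from standard valence (C 4, N 3, O 2, S 2, halogen 1):
  atom 1: I (halogen, monovalent) → 0 H
  atom 2: C, bond orders sum to 4 (valence 4) → 0 H
  atom 3: C, bond orders sum to 3 (valence 4) → 1 H
  atom 4: C, bond orders sum to 1 (valence 4) → 3 H
  atom 5: C, bond orders sum to 2 (valence 4) → 2 H
  atom 6: C, bond orders sum to 2 (valence 4) → 2 H
  atom 7: C, bond orders sum to 1 (valence 4) → 3 H
Total hydrogens: 11.

11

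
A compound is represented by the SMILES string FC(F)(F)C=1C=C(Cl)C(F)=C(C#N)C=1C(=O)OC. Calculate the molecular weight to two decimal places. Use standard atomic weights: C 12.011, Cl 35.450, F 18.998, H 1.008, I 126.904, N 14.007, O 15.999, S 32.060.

281.59 g/mol

First, the molecular formula is C10H4ClF4NO2 (counting implicit H from valence).
  C: 10 × 12.011 = 120.110
  Cl: 1 × 35.450 = 35.450
  F: 4 × 18.998 = 75.992
  H: 4 × 1.008 = 4.032
  N: 1 × 14.007 = 14.007
  O: 2 × 15.999 = 31.998
Sum: 10×12.011 + 1×35.450 + 4×18.998 + 4×1.008 + 1×14.007 + 2×15.999 = 281.589 → 281.59 g/mol.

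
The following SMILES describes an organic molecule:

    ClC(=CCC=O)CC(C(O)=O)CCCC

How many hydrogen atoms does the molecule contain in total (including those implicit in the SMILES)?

17

Walk through each heavy atom and fill implicit hydrogens from standard valence (C 4, N 3, O 2, S 2, halogen 1):
  atom 1: Cl (halogen, monovalent) → 0 H
  atom 2: C, bond orders sum to 4 (valence 4) → 0 H
  atom 3: C, bond orders sum to 3 (valence 4) → 1 H
  atom 4: C, bond orders sum to 2 (valence 4) → 2 H
  atom 5: C, bond orders sum to 3 (valence 4) → 1 H
  atom 6: O, bond orders sum to 2 (valence 2) → 0 H
  atom 7: C, bond orders sum to 2 (valence 4) → 2 H
  atom 8: C, bond orders sum to 3 (valence 4) → 1 H
  atom 9: C, bond orders sum to 4 (valence 4) → 0 H
  atom 10: O, bond orders sum to 1 (valence 2) → 1 H
  atom 11: O, bond orders sum to 2 (valence 2) → 0 H
  atom 12: C, bond orders sum to 2 (valence 4) → 2 H
  atom 13: C, bond orders sum to 2 (valence 4) → 2 H
  atom 14: C, bond orders sum to 2 (valence 4) → 2 H
  atom 15: C, bond orders sum to 1 (valence 4) → 3 H
Total hydrogens: 17.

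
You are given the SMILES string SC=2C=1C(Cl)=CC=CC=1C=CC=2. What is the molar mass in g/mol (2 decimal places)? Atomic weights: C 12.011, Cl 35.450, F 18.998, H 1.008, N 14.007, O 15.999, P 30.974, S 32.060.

194.68 g/mol

First, the molecular formula is C10H7ClS (counting implicit H from valence).
  C: 10 × 12.011 = 120.110
  Cl: 1 × 35.450 = 35.450
  H: 7 × 1.008 = 7.056
  S: 1 × 32.060 = 32.060
Sum: 10×12.011 + 1×35.450 + 7×1.008 + 1×32.060 = 194.676 → 194.68 g/mol.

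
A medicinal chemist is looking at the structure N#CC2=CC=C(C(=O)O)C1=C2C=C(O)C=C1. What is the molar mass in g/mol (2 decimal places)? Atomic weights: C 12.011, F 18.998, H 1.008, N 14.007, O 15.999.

First, the molecular formula is C12H7NO3 (counting implicit H from valence).
  C: 12 × 12.011 = 144.132
  H: 7 × 1.008 = 7.056
  N: 1 × 14.007 = 14.007
  O: 3 × 15.999 = 47.997
Sum: 12×12.011 + 7×1.008 + 1×14.007 + 3×15.999 = 213.192 → 213.19 g/mol.

213.19 g/mol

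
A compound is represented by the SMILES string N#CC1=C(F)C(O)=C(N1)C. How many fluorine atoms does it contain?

Scan the SMILES for F atoms (remember two-letter symbols like Cl and Br are single atoms).
Fluorine count: 1.

1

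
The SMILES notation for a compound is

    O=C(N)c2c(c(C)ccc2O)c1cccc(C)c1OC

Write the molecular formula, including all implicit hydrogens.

Walk through each heavy atom and fill implicit hydrogens from standard valence (C 4, N 3, O 2, S 2, halogen 1); for lowercase aromatic atoms, an aromatic c carries 1 H when it has two neighbours and 0 H with three, and aromatic n carries 0 H:
  atom 1: O, bond orders sum to 2 (valence 2) → 0 H
  atom 2: C, bond orders sum to 4 (valence 4) → 0 H
  atom 3: N, bond orders sum to 1 (valence 3) → 2 H
  atom 4: aromatic c, 3 neighbours → 0 H
  atom 5: aromatic c, 3 neighbours → 0 H
  atom 6: aromatic c, 3 neighbours → 0 H
  atom 7: C, bond orders sum to 1 (valence 4) → 3 H
  atom 8: aromatic c, 2 neighbours → 1 H
  atom 9: aromatic c, 2 neighbours → 1 H
  atom 10: aromatic c, 3 neighbours → 0 H
  atom 11: O, bond orders sum to 1 (valence 2) → 1 H
  atom 12: aromatic c, 3 neighbours → 0 H
  atom 13: aromatic c, 2 neighbours → 1 H
  atom 14: aromatic c, 2 neighbours → 1 H
  atom 15: aromatic c, 2 neighbours → 1 H
  atom 16: aromatic c, 3 neighbours → 0 H
  atom 17: C, bond orders sum to 1 (valence 4) → 3 H
  atom 18: aromatic c, 3 neighbours → 0 H
  atom 19: O, bond orders sum to 2 (valence 2) → 0 H
  atom 20: C, bond orders sum to 1 (valence 4) → 3 H
Totals → C:16, H:17, N:1, O:3.
In Hill order: C16H17NO3.

C16H17NO3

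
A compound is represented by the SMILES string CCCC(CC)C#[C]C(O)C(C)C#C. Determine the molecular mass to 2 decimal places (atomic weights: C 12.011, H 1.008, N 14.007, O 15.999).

192.30 g/mol

First, the molecular formula is C13H20O (counting implicit H from valence).
  C: 13 × 12.011 = 156.143
  H: 20 × 1.008 = 20.160
  O: 1 × 15.999 = 15.999
Sum: 13×12.011 + 20×1.008 + 1×15.999 = 192.302 → 192.30 g/mol.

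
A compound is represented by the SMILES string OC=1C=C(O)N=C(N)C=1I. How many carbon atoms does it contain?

5

Count every carbon token in the SMILES (each C, including those in ring-closure positions and inside branches).
Carbon count: 5.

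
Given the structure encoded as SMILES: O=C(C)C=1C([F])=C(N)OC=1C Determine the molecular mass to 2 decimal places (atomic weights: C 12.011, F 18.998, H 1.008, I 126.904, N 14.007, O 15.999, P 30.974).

First, the molecular formula is C7H8FNO2 (counting implicit H from valence).
  C: 7 × 12.011 = 84.077
  F: 1 × 18.998 = 18.998
  H: 8 × 1.008 = 8.064
  N: 1 × 14.007 = 14.007
  O: 2 × 15.999 = 31.998
Sum: 7×12.011 + 1×18.998 + 8×1.008 + 1×14.007 + 2×15.999 = 157.144 → 157.14 g/mol.

157.14 g/mol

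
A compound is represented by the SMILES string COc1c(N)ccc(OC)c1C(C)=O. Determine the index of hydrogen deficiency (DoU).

Molecular formula: C10H13NO3.
DoU = (2C + 2 + N − H − X) / 2, where X is the halogen count and O/S are ignored.
    = (2·10 + 2 + 1 − 13 − 0) / 2 = 10 / 2 = 5.

5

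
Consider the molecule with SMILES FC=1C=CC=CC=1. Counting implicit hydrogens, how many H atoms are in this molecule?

5

Walk through each heavy atom and fill implicit hydrogens from standard valence (C 4, N 3, O 2, S 2, halogen 1):
  atom 1: F (halogen, monovalent) → 0 H
  atom 2: C, bond orders sum to 4 (valence 4) → 0 H
  atom 3: C, bond orders sum to 3 (valence 4) → 1 H
  atom 4: C, bond orders sum to 3 (valence 4) → 1 H
  atom 5: C, bond orders sum to 3 (valence 4) → 1 H
  atom 6: C, bond orders sum to 3 (valence 4) → 1 H
  atom 7: C, bond orders sum to 3 (valence 4) → 1 H
Total hydrogens: 5.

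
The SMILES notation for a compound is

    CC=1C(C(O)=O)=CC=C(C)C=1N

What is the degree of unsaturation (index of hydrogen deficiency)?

Degree of unsaturation = (number of rings) + (number of π bonds).
Ring closures in the SMILES: 1.
π bonds: 4 double bonds (each 1 DoU) → 4 DoU from unsaturation.
Total DoU = 1 + 4 = 5.

5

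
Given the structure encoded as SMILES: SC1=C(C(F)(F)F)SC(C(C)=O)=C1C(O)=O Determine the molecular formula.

Walk through each heavy atom and fill implicit hydrogens from standard valence (C 4, N 3, O 2, S 2, halogen 1):
  atom 1: S, bond orders sum to 1 (valence 2) → 1 H
  atom 2: C, bond orders sum to 4 (valence 4) → 0 H
  atom 3: C, bond orders sum to 4 (valence 4) → 0 H
  atom 4: C, bond orders sum to 4 (valence 4) → 0 H
  atom 5: F (halogen, monovalent) → 0 H
  atom 6: F (halogen, monovalent) → 0 H
  atom 7: F (halogen, monovalent) → 0 H
  atom 8: S, bond orders sum to 2 (valence 2) → 0 H
  atom 9: C, bond orders sum to 4 (valence 4) → 0 H
  atom 10: C, bond orders sum to 4 (valence 4) → 0 H
  atom 11: C, bond orders sum to 1 (valence 4) → 3 H
  atom 12: O, bond orders sum to 2 (valence 2) → 0 H
  atom 13: C, bond orders sum to 4 (valence 4) → 0 H
  atom 14: C, bond orders sum to 4 (valence 4) → 0 H
  atom 15: O, bond orders sum to 1 (valence 2) → 1 H
  atom 16: O, bond orders sum to 2 (valence 2) → 0 H
Totals → C:8, H:5, F:3, O:3, S:2.

C8H5F3O3S2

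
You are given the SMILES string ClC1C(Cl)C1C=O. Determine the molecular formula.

C4H4Cl2O

Walk through each heavy atom and fill implicit hydrogens from standard valence (C 4, N 3, O 2, S 2, halogen 1):
  atom 1: Cl (halogen, monovalent) → 0 H
  atom 2: C, bond orders sum to 3 (valence 4) → 1 H
  atom 3: C, bond orders sum to 3 (valence 4) → 1 H
  atom 4: Cl (halogen, monovalent) → 0 H
  atom 5: C, bond orders sum to 3 (valence 4) → 1 H
  atom 6: C, bond orders sum to 3 (valence 4) → 1 H
  atom 7: O, bond orders sum to 2 (valence 2) → 0 H
Totals → C:4, H:4, Cl:2, O:1.
In Hill order: C4H4Cl2O.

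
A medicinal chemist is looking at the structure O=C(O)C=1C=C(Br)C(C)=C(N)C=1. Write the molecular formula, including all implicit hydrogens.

C8H8BrNO2

Walk through each heavy atom and fill implicit hydrogens from standard valence (C 4, N 3, O 2, S 2, halogen 1):
  atom 1: O, bond orders sum to 2 (valence 2) → 0 H
  atom 2: C, bond orders sum to 4 (valence 4) → 0 H
  atom 3: O, bond orders sum to 1 (valence 2) → 1 H
  atom 4: C, bond orders sum to 4 (valence 4) → 0 H
  atom 5: C, bond orders sum to 3 (valence 4) → 1 H
  atom 6: C, bond orders sum to 4 (valence 4) → 0 H
  atom 7: Br (halogen, monovalent) → 0 H
  atom 8: C, bond orders sum to 4 (valence 4) → 0 H
  atom 9: C, bond orders sum to 1 (valence 4) → 3 H
  atom 10: C, bond orders sum to 4 (valence 4) → 0 H
  atom 11: N, bond orders sum to 1 (valence 3) → 2 H
  atom 12: C, bond orders sum to 3 (valence 4) → 1 H
Totals → C:8, H:8, Br:1, N:1, O:2.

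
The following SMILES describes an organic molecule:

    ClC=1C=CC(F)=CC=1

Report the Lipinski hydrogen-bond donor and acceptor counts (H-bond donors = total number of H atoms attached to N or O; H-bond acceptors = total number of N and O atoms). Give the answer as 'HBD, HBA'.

0, 0

Donors: find every N or O and count the H atoms it carries.
  (no N or O atoms present)
Lipinski HBD = 0.
Acceptors: N atoms = 0, O atoms = 0 → HBA = 0.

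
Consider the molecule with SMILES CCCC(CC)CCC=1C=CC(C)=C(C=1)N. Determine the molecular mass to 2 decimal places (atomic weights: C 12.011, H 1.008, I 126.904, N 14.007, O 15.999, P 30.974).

219.37 g/mol

First, the molecular formula is C15H25N (counting implicit H from valence).
  C: 15 × 12.011 = 180.165
  H: 25 × 1.008 = 25.200
  N: 1 × 14.007 = 14.007
Sum: 15×12.011 + 25×1.008 + 1×14.007 = 219.372 → 219.37 g/mol.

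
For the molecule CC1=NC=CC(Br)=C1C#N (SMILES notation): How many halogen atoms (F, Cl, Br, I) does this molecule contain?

1

Halogen atoms appear at heavy-atom position 7 (1×Br).
Other groups present: 1 nitrile.
Halogen count: 1.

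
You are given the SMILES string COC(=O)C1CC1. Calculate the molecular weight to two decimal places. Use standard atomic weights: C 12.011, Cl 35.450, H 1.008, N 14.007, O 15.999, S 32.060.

First, the molecular formula is C5H8O2 (counting implicit H from valence).
  C: 5 × 12.011 = 60.055
  H: 8 × 1.008 = 8.064
  O: 2 × 15.999 = 31.998
Sum: 5×12.011 + 8×1.008 + 2×15.999 = 100.117 → 100.12 g/mol.

100.12 g/mol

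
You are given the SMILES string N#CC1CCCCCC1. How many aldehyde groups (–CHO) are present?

0

Scan the SMILES for the aldehyde motif — none present.
Groups that are present: 1 nitrile.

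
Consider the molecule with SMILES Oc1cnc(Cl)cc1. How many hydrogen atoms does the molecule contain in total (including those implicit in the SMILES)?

Walk through each heavy atom and fill implicit hydrogens from standard valence (C 4, N 3, O 2, S 2, halogen 1); for lowercase aromatic atoms, an aromatic c carries 1 H when it has two neighbours and 0 H with three, and aromatic n carries 0 H:
  atom 1: O, bond orders sum to 1 (valence 2) → 1 H
  atom 2: aromatic c, 3 neighbours → 0 H
  atom 3: aromatic c, 2 neighbours → 1 H
  atom 4: aromatic n, 2 neighbours → 0 H
  atom 5: aromatic c, 3 neighbours → 0 H
  atom 6: Cl (halogen, monovalent) → 0 H
  atom 7: aromatic c, 2 neighbours → 1 H
  atom 8: aromatic c, 2 neighbours → 1 H
Total hydrogens: 4.

4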